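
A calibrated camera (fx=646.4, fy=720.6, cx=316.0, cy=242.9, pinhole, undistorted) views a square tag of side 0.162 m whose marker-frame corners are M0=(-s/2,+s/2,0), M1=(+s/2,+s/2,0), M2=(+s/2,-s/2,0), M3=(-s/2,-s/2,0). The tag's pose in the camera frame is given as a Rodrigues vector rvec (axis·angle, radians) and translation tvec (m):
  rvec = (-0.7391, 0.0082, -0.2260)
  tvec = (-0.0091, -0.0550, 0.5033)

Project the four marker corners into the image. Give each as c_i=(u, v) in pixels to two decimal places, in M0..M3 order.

Intrinsics K: fx=646.4, fy=720.6, cx=316.0, cy=242.9
Marker side s = 0.162 m; corners in marker frame (Z=0):
  M0 = (-0.0810, +0.0810, 0)
  M1 = (+0.0810, +0.0810, 0)
  M2 = (+0.0810, -0.0810, 0)
  M3 = (-0.0810, -0.0810, 0)
rvec = (-0.7391, 0.0082, -0.2260), |rvec| = θ = 0.77292 rad = 44.285°
Rodrigues: sinθ=0.69823, 1−cosθ=0.28413; R = I + sinθ·[k]× + (1−cosθ)·[k]×²:
    [+0.97568 +0.20128 +0.08685]
    [-0.20704 +0.71590 +0.66679]
    [+0.07203 -0.66856 +0.74016]
t = (-0.0091, -0.0550, 0.5033) m
M0: Pc = R·M0+t = (-0.07183, +0.01976, +0.44331); u = 646.4·(-0.07183)/0.44331 + 316.0 = 211.2690, v = 720.6·(+0.01976)/0.44331 + 242.9 = 275.0175
M1: Pc = R·M1+t = (+0.08623, -0.01378, +0.45498); u = 646.4·(+0.08623)/0.45498 + 316.0 = 438.5131, v = 720.6·(-0.01378)/0.45498 + 242.9 = 221.0717
M2: Pc = R·M2+t = (+0.05363, -0.12976, +0.56329); u = 646.4·(+0.05363)/0.56329 + 316.0 = 377.5387, v = 720.6·(-0.12976)/0.56329 + 242.9 = 76.9030
M3: Pc = R·M3+t = (-0.10443, -0.09622, +0.55162); u = 646.4·(-0.10443)/0.55162 + 316.0 = 193.6225, v = 720.6·(-0.09622)/0.55162 + 242.9 = 117.2071

c0=(211.27, 275.02) c1=(438.51, 221.07) c2=(377.54, 76.90) c3=(193.62, 117.21)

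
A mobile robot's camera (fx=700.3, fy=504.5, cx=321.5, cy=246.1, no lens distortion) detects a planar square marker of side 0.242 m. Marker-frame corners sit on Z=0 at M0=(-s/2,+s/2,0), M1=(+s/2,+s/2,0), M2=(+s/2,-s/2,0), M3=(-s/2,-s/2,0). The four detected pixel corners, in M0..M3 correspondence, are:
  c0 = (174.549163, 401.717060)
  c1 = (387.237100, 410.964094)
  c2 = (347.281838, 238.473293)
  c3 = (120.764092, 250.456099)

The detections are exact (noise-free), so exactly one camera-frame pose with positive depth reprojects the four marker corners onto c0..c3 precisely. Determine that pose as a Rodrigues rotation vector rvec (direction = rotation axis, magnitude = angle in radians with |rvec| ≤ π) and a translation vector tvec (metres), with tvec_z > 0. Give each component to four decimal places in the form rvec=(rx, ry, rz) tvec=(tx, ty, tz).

rvec=(0.2919, 0.3685, -0.1208) tvec=(-0.0691, 0.1135, 0.6896)

Intrinsics K: fx=700.3, fy=504.5, cx=321.5, cy=246.1
Marker side s = 0.242 m; corners in marker frame (Z=0):
  M0 = (-0.1210, +0.1210, 0)
  M1 = (+0.1210, +0.1210, 0)
  M2 = (+0.1210, -0.1210, 0)
  M3 = (-0.1210, -0.1210, 0)
Detected image corners:
  c0 = (174.549163, 401.717060) px
  c1 = (387.237100, 410.964094) px
  c2 = (347.281838, 238.473293) px
  c3 = (120.764092, 250.456099) px
Planar DLT: solve 8×8 A·h = b for H (H[2,2]=1):
  H  [+767.44260 +292.14534 +251.36401]
  H  [-178.97707 +788.14770 +329.12197]
  H  [-0.53877 +0.37522 +1.00000]
B = K⁻¹H; ‖b₁‖=1.450159, ‖b₂‖=1.450159; λ = 2/(‖b₁‖+‖b₂‖) = 0.689580, sign → tz>0 ⇒ λ=+0.689580
r₁ = λ·B[:,0] = (+0.92626,-0.06340,-0.37152); r₂ = λ·B[:,1] = (+0.16889,+0.95107,+0.25875)
r₃ = r₁×r₂ = (+0.33694,-0.30241,+0.89164); SVD([r₁ r₂ r₃]) → R = UVᵀ:
  R  [+0.92626 +0.16889 +0.33694]
  R  [-0.06340 +0.95107 -0.30241]
  R  [-0.37152 +0.25875 +0.89164]
t = (-0.06906, +0.11348, +0.68958) m
tr R = 2.768963; θ = arccos((tr R − 1)/2) = 0.485415 rad = 27.812°
axis k = ((R−Rᵀ)₃₂, (R−Rᵀ)₁₃, (R−Rᵀ)₂₁) / (2 sinθ) = (+0.601357, +0.759213, -0.248930)
rvec = θ·k = (+0.291907, +0.368533, -0.120834)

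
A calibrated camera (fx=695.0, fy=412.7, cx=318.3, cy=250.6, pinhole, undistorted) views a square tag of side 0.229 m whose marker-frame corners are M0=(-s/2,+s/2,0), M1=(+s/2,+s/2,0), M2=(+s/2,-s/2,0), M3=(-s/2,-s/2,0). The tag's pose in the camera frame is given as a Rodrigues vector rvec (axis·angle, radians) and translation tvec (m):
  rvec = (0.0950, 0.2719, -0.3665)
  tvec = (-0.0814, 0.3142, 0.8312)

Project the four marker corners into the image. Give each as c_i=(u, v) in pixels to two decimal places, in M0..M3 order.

Intrinsics K: fx=695.0, fy=412.7, cx=318.3, cy=250.6
Marker side s = 0.229 m; corners in marker frame (Z=0):
  M0 = (-0.1145, +0.1145, 0)
  M1 = (+0.1145, +0.1145, 0)
  M2 = (+0.1145, -0.1145, 0)
  M3 = (-0.1145, -0.1145, 0)
rvec = (0.0950, 0.2719, -0.3665), |rvec| = θ = 0.46613 rad = 26.707°
Rodrigues: sinθ=0.44943, 1−cosθ=0.10669; R = I + sinθ·[k]× + (1−cosθ)·[k]×²:
    [+0.89775 +0.36605 +0.24506]
    [-0.34069 +0.92961 -0.14053]
    [-0.27926 +0.04267 +0.95927]
t = (-0.0814, 0.3142, 0.8312) m
M0: Pc = R·M0+t = (-0.14228, +0.45965, +0.86806); u = 695.0·(-0.14228)/0.86806 + 318.3 = 204.3866, v = 412.7·(+0.45965)/0.86806 + 250.6 = 469.1303
M1: Pc = R·M1+t = (+0.06331, +0.38163, +0.80411); u = 695.0·(+0.06331)/0.80411 + 318.3 = 373.0152, v = 412.7·(+0.38163)/0.80411 + 250.6 = 446.4680
M2: Pc = R·M2+t = (-0.02052, +0.16875, +0.79434); u = 695.0·(-0.02052)/0.79434 + 318.3 = 300.3450, v = 412.7·(+0.16875)/0.79434 + 250.6 = 338.2744
M3: Pc = R·M3+t = (-0.22611, +0.24677, +0.85829); u = 695.0·(-0.22611)/0.85829 + 318.3 = 135.2113, v = 412.7·(+0.24677)/0.85829 + 250.6 = 369.2559

c0=(204.39, 469.13) c1=(373.02, 446.47) c2=(300.35, 338.27) c3=(135.21, 369.26)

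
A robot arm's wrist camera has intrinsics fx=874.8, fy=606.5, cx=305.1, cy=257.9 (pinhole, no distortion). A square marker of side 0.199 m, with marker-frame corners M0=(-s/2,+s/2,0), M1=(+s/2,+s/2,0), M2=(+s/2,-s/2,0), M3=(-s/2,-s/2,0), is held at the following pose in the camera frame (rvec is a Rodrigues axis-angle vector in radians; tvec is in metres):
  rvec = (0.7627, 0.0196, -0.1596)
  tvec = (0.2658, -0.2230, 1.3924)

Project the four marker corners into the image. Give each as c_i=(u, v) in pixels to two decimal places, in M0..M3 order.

c0=(413.87, 200.65) c1=(533.32, 188.69) c2=(537.02, 116.29) c3=(405.28, 130.29)

Intrinsics K: fx=874.8, fy=606.5, cx=305.1, cy=257.9
Marker side s = 0.199 m; corners in marker frame (Z=0):
  M0 = (-0.0995, +0.0995, 0)
  M1 = (+0.0995, +0.0995, 0)
  M2 = (+0.0995, -0.0995, 0)
  M3 = (-0.0995, -0.0995, 0)
rvec = (0.7627, 0.0196, -0.1596), |rvec| = θ = 0.77947 rad = 44.660°
Rodrigues: sinθ=0.70290, 1−cosθ=0.28871; R = I + sinθ·[k]× + (1−cosθ)·[k]×²:
    [+0.98771 +0.15103 -0.04017]
    [-0.13682 +0.71147 -0.68927]
    [-0.07552 +0.68629 +0.72339]
t = (0.2658, -0.2230, 1.3924) m
M0: Pc = R·M0+t = (+0.18255, -0.13860, +1.46820); u = 874.8·(+0.18255)/1.46820 + 305.1 = 413.8688, v = 606.5·(-0.13860)/1.46820 + 257.9 = 200.6476
M1: Pc = R·M1+t = (+0.37910, -0.16582, +1.45317); u = 874.8·(+0.37910)/1.45317 + 305.1 = 533.3184, v = 606.5·(-0.16582)/1.45317 + 257.9 = 188.6920
M2: Pc = R·M2+t = (+0.34905, -0.30740, +1.31660); u = 874.8·(+0.34905)/1.31660 + 305.1 = 537.0226, v = 606.5·(-0.30740)/1.31660 + 257.9 = 116.2920
M3: Pc = R·M3+t = (+0.15250, -0.28018, +1.33163); u = 874.8·(+0.15250)/1.33163 + 305.1 = 405.2804, v = 606.5·(-0.28018)/1.33163 + 257.9 = 130.2908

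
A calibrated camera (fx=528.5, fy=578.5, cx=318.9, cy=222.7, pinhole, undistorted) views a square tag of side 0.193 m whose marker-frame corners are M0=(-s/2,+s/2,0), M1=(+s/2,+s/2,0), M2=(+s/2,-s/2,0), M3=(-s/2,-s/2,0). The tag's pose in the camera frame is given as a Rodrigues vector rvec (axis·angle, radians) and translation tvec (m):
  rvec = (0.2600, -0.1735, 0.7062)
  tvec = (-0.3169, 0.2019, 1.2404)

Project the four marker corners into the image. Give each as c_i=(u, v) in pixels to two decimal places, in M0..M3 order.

Intrinsics K: fx=528.5, fy=578.5, cx=318.9, cy=222.7
Marker side s = 0.193 m; corners in marker frame (Z=0):
  M0 = (-0.0965, +0.0965, 0)
  M1 = (+0.0965, +0.0965, 0)
  M2 = (+0.0965, -0.0965, 0)
  M3 = (-0.0965, -0.0965, 0)
rvec = (0.2600, -0.1735, 0.7062), |rvec| = θ = 0.77228 rad = 44.249°
Rodrigues: sinθ=0.69777, 1−cosθ=0.28368; R = I + sinθ·[k]× + (1−cosθ)·[k]×²:
    [+0.74847 -0.65952 -0.06943]
    [+0.61661 +0.73064 -0.29319]
    [+0.24409 +0.17664 +0.95353]
t = (-0.3169, 0.2019, 1.2404) m
M0: Pc = R·M0+t = (-0.45277, +0.21290, +1.23389); u = 528.5·(-0.45277)/1.23389 + 318.9 = 124.9689, v = 578.5·(+0.21290)/1.23389 + 222.7 = 322.5183
M1: Pc = R·M1+t = (-0.30832, +0.33191, +1.28100); u = 528.5·(-0.30832)/1.28100 + 318.9 = 191.6986, v = 578.5·(+0.33191)/1.28100 + 222.7 = 372.5903
M2: Pc = R·M2+t = (-0.18103, +0.19090, +1.24691); u = 528.5·(-0.18103)/1.24691 + 318.9 = 242.1714, v = 578.5·(+0.19090)/1.24691 + 222.7 = 311.2658
M3: Pc = R·M3+t = (-0.32548, +0.07189, +1.19980); u = 528.5·(-0.32548)/1.19980 + 318.9 = 175.5275, v = 578.5·(+0.07189)/1.19980 + 222.7 = 257.3631

c0=(124.97, 322.52) c1=(191.70, 372.59) c2=(242.17, 311.27) c3=(175.53, 257.36)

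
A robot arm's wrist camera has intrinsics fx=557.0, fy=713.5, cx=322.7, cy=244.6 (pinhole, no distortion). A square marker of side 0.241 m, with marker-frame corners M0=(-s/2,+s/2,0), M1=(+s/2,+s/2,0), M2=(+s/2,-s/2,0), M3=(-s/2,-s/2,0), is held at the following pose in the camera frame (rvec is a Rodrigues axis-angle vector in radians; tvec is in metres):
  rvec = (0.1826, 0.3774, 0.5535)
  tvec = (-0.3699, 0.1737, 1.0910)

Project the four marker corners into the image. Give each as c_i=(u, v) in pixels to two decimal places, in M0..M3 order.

Intrinsics K: fx=557.0, fy=713.5, cx=322.7, cy=244.6
Marker side s = 0.241 m; corners in marker frame (Z=0):
  M0 = (-0.1205, +0.1205, 0)
  M1 = (+0.1205, +0.1205, 0)
  M2 = (+0.1205, -0.1205, 0)
  M3 = (-0.1205, -0.1205, 0)
rvec = (0.1826, 0.3774, 0.5535), |rvec| = θ = 0.69436 rad = 39.784°
Rodrigues: sinθ=0.63989, 1−cosθ=0.23154; R = I + sinθ·[k]× + (1−cosθ)·[k]×²:
    [+0.78448 -0.47699 +0.39633]
    [+0.54318 +0.83686 -0.06796]
    [-0.29926 +0.26859 +0.91559]
t = (-0.3699, 0.1737, 1.0910) m
M0: Pc = R·M0+t = (-0.52191, +0.20909, +1.15943); u = 557.0·(-0.52191)/1.15943 + 322.7 = 71.9709, v = 713.5·(+0.20909)/1.15943 + 244.6 = 373.2715
M1: Pc = R·M1+t = (-0.33285, +0.33999, +1.08730); u = 557.0·(-0.33285)/1.08730 + 322.7 = 152.1901, v = 713.5·(+0.33999)/1.08730 + 244.6 = 467.7080
M2: Pc = R·M2+t = (-0.21789, +0.13831, +1.02257); u = 557.0·(-0.21789)/1.02257 + 322.7 = 204.0125, v = 713.5·(+0.13831)/1.02257 + 244.6 = 341.1063
M3: Pc = R·M3+t = (-0.40695, +0.00741, +1.09470); u = 557.0·(-0.40695)/1.09470 + 322.7 = 115.6357, v = 713.5·(+0.00741)/1.09470 + 244.6 = 249.4265

c0=(71.97, 373.27) c1=(152.19, 467.71) c2=(204.01, 341.11) c3=(115.64, 249.43)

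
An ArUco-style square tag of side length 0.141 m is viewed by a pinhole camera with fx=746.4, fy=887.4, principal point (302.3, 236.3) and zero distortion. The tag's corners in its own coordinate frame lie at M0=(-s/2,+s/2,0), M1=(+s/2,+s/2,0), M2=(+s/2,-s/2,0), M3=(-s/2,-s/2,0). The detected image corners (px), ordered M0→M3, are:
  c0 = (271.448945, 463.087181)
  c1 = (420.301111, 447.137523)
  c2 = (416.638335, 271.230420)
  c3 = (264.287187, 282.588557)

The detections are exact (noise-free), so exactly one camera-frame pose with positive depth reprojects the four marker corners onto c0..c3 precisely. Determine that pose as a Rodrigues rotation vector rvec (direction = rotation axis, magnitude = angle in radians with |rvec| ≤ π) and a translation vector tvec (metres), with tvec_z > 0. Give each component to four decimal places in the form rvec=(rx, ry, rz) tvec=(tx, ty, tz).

Intrinsics K: fx=746.4, fy=887.4, cx=302.3, cy=236.3
Marker side s = 0.141 m; corners in marker frame (Z=0):
  M0 = (-0.0705, +0.0705, 0)
  M1 = (+0.0705, +0.0705, 0)
  M2 = (+0.0705, -0.0705, 0)
  M3 = (-0.0705, -0.0705, 0)
Detected image corners:
  c0 = (271.448945, 463.087181) px
  c1 = (420.301111, 447.137523) px
  c2 = (416.638335, 271.230420) px
  c3 = (264.287187, 282.588557) px
Planar DLT: solve 8×8 A·h = b for H (H[2,2]=1):
  H  [+1134.81641 +92.35760 +344.23326]
  H  [-25.70952 +1321.37349 +366.90823]
  H  [+0.19482 +0.15777 +1.00000]
B = K⁻¹H; ‖b₁‖=1.456832, ‖b₂‖=1.456832; λ = 2/(‖b₁‖+‖b₂‖) = 0.686421, sign → tz>0 ⇒ λ=+0.686421
r₁ = λ·B[:,0] = (+0.98946,-0.05550,+0.13373); r₂ = λ·B[:,1] = (+0.04107,+0.99327,+0.10830)
r₃ = r₁×r₂ = (-0.13884,-0.10167,+0.98508); SVD([r₁ r₂ r₃]) → R = UVᵀ:
  R  [+0.98946 +0.04107 -0.13884]
  R  [-0.05550 +0.99327 -0.10167]
  R  [+0.13373 +0.10830 +0.98508]
t = (+0.03856, +0.10103, +0.68642) m
tr R = 2.967814; θ = arccos((tr R − 1)/2) = 0.179645 rad = 10.293°
axis k = ((R−Rᵀ)₃₂, (R−Rᵀ)₁₃, (R−Rᵀ)₂₁) / (2 sinθ) = (+0.587542, -0.762738, -0.270233)
rvec = θ·k = (+0.105549, -0.137022, -0.048546)

rvec=(0.1055, -0.1370, -0.0485) tvec=(0.0386, 0.1010, 0.6864)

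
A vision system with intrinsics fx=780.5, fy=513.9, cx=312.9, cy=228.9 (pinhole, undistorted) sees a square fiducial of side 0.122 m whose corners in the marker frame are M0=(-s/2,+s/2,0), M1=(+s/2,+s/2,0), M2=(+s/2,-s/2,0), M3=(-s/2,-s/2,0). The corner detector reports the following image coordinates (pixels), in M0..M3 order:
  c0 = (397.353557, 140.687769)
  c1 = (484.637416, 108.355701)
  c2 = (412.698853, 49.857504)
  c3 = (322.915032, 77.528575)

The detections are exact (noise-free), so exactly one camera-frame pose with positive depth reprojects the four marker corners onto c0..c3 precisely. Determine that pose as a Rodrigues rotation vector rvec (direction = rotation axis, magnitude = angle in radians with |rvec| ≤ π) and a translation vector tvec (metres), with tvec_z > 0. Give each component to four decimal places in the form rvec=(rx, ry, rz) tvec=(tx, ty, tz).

Intrinsics K: fx=780.5, fy=513.9, cx=312.9, cy=228.9
Marker side s = 0.122 m; corners in marker frame (Z=0):
  M0 = (-0.0610, +0.0610, 0)
  M1 = (+0.0610, +0.0610, 0)
  M2 = (+0.0610, -0.0610, 0)
  M3 = (-0.0610, -0.0610, 0)
Detected image corners:
  c0 = (397.353557, 140.687769) px
  c1 = (484.637416, 108.355701) px
  c2 = (412.698853, 49.857504) px
  c3 = (322.915032, 77.528575) px
Planar DLT: solve 8×8 A·h = b for H (H[2,2]=1):
  H  [+939.03718 +516.91169 +405.36865]
  H  [-196.05780 +478.74471 +93.24568]
  H  [+0.52725 -0.20441 +1.00000]
B = K⁻¹H; ‖b₁‖=1.281194, ‖b₂‖=1.281194; λ = 2/(‖b₁‖+‖b₂‖) = 0.780522, sign → tz>0 ⇒ λ=+0.780522
r₁ = λ·B[:,0] = (+0.77408,-0.48108,+0.41153); r₂ = λ·B[:,1] = (+0.58089,+0.79819,-0.15955)
r₃ = r₁×r₂ = (-0.25173,+0.36256,+0.89732); SVD([r₁ r₂ r₃]) → R = UVᵀ:
  R  [+0.77408 +0.58089 -0.25173]
  R  [-0.48108 +0.79819 +0.36256]
  R  [+0.41153 -0.15955 +0.89732]
t = (+0.09247, -0.20603, +0.78052) m
tr R = 2.469595; θ = arccos((tr R − 1)/2) = 0.745428 rad = 42.710°
axis k = ((R−Rᵀ)₃₂, (R−Rᵀ)₁₃, (R−Rᵀ)₂₁) / (2 sinθ) = (-0.384873, -0.488924, -0.782833)
rvec = θ·k = (-0.286895, -0.364458, -0.583546)

rvec=(-0.2869, -0.3645, -0.5835) tvec=(0.0925, -0.2060, 0.7805)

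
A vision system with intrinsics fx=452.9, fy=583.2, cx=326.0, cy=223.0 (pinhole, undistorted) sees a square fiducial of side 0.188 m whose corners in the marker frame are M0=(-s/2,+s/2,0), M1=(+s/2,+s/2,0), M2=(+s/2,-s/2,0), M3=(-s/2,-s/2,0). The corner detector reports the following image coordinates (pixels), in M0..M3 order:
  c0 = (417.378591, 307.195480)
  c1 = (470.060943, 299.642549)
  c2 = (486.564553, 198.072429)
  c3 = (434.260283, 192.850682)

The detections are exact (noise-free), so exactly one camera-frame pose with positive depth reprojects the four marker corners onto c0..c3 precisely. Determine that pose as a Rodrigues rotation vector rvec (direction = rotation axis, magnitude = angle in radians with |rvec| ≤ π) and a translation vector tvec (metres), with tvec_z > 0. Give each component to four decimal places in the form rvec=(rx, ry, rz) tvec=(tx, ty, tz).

Intrinsics K: fx=452.9, fy=583.2, cx=326.0, cy=223.0
Marker side s = 0.188 m; corners in marker frame (Z=0):
  M0 = (-0.0940, +0.0940, 0)
  M1 = (+0.0940, +0.0940, 0)
  M2 = (+0.0940, -0.0940, 0)
  M3 = (-0.0940, -0.0940, 0)
Detected image corners:
  c0 = (417.378591, 307.195480) px
  c1 = (470.060943, 299.642549) px
  c2 = (486.564553, 198.072429) px
  c3 = (434.260283, 192.850682) px
Planar DLT: solve 8×8 A·h = b for H (H[2,2]=1):
  H  [+564.56647 -15.31600 +453.49590]
  H  [+150.72107 +612.73488 +250.22972]
  H  [+0.63117 +0.16240 +1.00000]
B = K⁻¹H; ‖b₁‖=1.013070, ‖b₂‖=1.013070; λ = 2/(‖b₁‖+‖b₂‖) = 0.987099, sign → tz>0 ⇒ λ=+0.987099
r₁ = λ·B[:,0] = (+0.78202,+0.01687,+0.62303); r₂ = λ·B[:,1] = (-0.14877,+0.97579,+0.16030)
r₃ = r₁×r₂ = (-0.60524,-0.21805,+0.76560); SVD([r₁ r₂ r₃]) → R = UVᵀ:
  R  [+0.78202 -0.14877 -0.60524]
  R  [+0.01687 +0.97579 -0.21805]
  R  [+0.62303 +0.16030 +0.76560]
t = (+0.27788, +0.04609, +0.98710) m
tr R = 2.523405; θ = arccos((tr R − 1)/2) = 0.704859 rad = 40.385°
axis k = ((R−Rᵀ)₃₂, (R−Rᵀ)₁₃, (R−Rᵀ)₂₁) / (2 sinθ) = (+0.291971, -0.947847, +0.127826)
rvec = θ·k = (+0.205798, -0.668099, +0.090099)

rvec=(0.2058, -0.6681, 0.0901) tvec=(0.2779, 0.0461, 0.9871)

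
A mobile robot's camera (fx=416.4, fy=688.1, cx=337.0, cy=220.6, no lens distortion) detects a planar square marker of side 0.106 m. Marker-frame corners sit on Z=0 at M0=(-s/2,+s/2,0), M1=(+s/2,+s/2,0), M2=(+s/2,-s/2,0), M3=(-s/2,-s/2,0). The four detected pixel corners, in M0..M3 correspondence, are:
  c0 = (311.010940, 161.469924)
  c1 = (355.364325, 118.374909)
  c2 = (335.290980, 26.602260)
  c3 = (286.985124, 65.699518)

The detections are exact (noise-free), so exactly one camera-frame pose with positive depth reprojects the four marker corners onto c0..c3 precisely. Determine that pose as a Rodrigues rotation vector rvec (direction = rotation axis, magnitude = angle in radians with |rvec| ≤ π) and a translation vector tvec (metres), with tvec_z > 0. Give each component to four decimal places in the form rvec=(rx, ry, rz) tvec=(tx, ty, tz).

rvec=(0.2684, -0.5682, -0.4663) tvec=(-0.0240, -0.1337, 0.7244)

Intrinsics K: fx=416.4, fy=688.1, cx=337.0, cy=220.6
Marker side s = 0.106 m; corners in marker frame (Z=0):
  M0 = (-0.0530, +0.0530, 0)
  M1 = (+0.0530, +0.0530, 0)
  M2 = (+0.0530, -0.0530, 0)
  M3 = (-0.0530, -0.0530, 0)
Detected image corners:
  c0 = (311.010940, 161.469924) px
  c1 = (355.364325, 118.374909) px
  c2 = (335.290980, 26.602260) px
  c3 = (286.985124, 65.699518) px
Planar DLT: solve 8×8 A·h = b for H (H[2,2]=1):
  H  [+637.80452 +370.91093 +323.22630]
  H  [-330.09273 +931.23337 +93.61763]
  H  [+0.62463 +0.50755 +1.00000]
B = K⁻¹H; ‖b₁‖=1.380427, ‖b₂‖=1.380427; λ = 2/(‖b₁‖+‖b₂‖) = 0.724413, sign → tz>0 ⇒ λ=+0.724413
r₁ = λ·B[:,0] = (+0.74338,-0.49258,+0.45249); r₂ = λ·B[:,1] = (+0.34771,+0.86250,+0.36767)
r₃ = r₁×r₂ = (-0.57139,-0.11599,+0.81244); SVD([r₁ r₂ r₃]) → R = UVᵀ:
  R  [+0.74338 +0.34771 -0.57139]
  R  [-0.49258 +0.86250 -0.11599]
  R  [+0.45249 +0.36767 +0.81244]
t = (-0.02396, -0.13368, +0.72441) m
tr R = 2.418328; θ = arccos((tr R − 1)/2) = 0.782484 rad = 44.833°
axis k = ((R−Rᵀ)₃₂, (R−Rᵀ)₁₃, (R−Rᵀ)₂₁) / (2 sinθ) = (+0.343001, -0.726112, -0.595913)
rvec = θ·k = (+0.268393, -0.568171, -0.466293)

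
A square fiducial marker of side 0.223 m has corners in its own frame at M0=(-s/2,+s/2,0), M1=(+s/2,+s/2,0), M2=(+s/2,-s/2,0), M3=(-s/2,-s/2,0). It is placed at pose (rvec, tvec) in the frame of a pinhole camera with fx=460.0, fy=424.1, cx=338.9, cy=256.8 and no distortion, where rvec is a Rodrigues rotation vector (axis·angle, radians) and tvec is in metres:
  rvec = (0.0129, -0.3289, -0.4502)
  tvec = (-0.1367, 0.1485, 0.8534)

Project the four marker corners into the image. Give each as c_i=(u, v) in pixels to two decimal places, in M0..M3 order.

c0=(236.77, 408.79) c1=(341.63, 351.86) c2=(292.04, 256.87) c3=(180.52, 307.03)

Intrinsics K: fx=460.0, fy=424.1, cx=338.9, cy=256.8
Marker side s = 0.223 m; corners in marker frame (Z=0):
  M0 = (-0.1115, +0.1115, 0)
  M1 = (+0.1115, +0.1115, 0)
  M2 = (+0.1115, -0.1115, 0)
  M3 = (-0.1115, -0.1115, 0)
rvec = (0.0129, -0.3289, -0.4502), |rvec| = θ = 0.55769 rad = 31.953°
Rodrigues: sinθ=0.52923, 1−cosθ=0.15152; R = I + sinθ·[k]× + (1−cosθ)·[k]×²:
    [+0.84856 +0.42516 -0.31494]
    [-0.42929 +0.90118 +0.05989]
    [+0.30928 +0.08438 +0.94722]
t = (-0.1367, 0.1485, 0.8534) m
M0: Pc = R·M0+t = (-0.18391, +0.29685, +0.82832); u = 460.0·(-0.18391)/0.82832 + 338.9 = 236.7679, v = 424.1·(+0.29685)/0.82832 + 256.8 = 408.7853
M1: Pc = R·M1+t = (+0.00532, +0.20112, +0.89729); u = 460.0·(+0.00532)/0.89729 + 338.9 = 341.6269, v = 424.1·(+0.20112)/0.89729 + 256.8 = 351.8560
M2: Pc = R·M2+t = (-0.08949, +0.00015, +0.87848); u = 460.0·(-0.08949)/0.87848 + 338.9 = 292.0397, v = 424.1·(+0.00015)/0.87848 + 256.8 = 256.8737
M3: Pc = R·M3+t = (-0.27872, +0.09588, +0.80951); u = 460.0·(-0.27872)/0.80951 + 338.9 = 180.5185, v = 424.1·(+0.09588)/0.80951 + 256.8 = 307.0338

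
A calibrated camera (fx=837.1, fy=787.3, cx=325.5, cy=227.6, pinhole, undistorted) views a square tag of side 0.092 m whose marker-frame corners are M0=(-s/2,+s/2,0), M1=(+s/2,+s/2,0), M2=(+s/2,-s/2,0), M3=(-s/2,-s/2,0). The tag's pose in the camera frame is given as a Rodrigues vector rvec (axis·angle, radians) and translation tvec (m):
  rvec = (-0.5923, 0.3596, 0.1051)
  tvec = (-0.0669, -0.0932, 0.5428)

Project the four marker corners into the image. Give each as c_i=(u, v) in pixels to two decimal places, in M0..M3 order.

Intrinsics K: fx=837.1, fy=787.3, cx=325.5, cy=227.6
Marker side s = 0.092 m; corners in marker frame (Z=0):
  M0 = (-0.0460, +0.0460, 0)
  M1 = (+0.0460, +0.0460, 0)
  M2 = (+0.0460, -0.0460, 0)
  M3 = (-0.0460, -0.0460, 0)
rvec = (-0.5923, 0.3596, 0.1051), |rvec| = θ = 0.70084 rad = 40.155°
Rodrigues: sinθ=0.64486, 1−cosθ=0.23570; R = I + sinθ·[k]× + (1−cosθ)·[k]×²:
    [+0.93265 -0.19891 +0.30100]
    [-0.00550 +0.82635 +0.56313]
    [-0.36075 -0.52685 +0.76960]
t = (-0.0669, -0.0932, 0.5428) m
M0: Pc = R·M0+t = (-0.11895, -0.05493, +0.53516); u = 837.1·(-0.11895)/0.53516 + 325.5 = 139.4348, v = 787.3·(-0.05493)/0.53516 + 227.6 = 146.7828
M1: Pc = R·M1+t = (-0.03315, -0.05544, +0.50197); u = 837.1·(-0.03315)/0.50197 + 325.5 = 270.2211, v = 787.3·(-0.05544)/0.50197 + 227.6 = 140.6455
M2: Pc = R·M2+t = (-0.01485, -0.13147, +0.55044); u = 837.1·(-0.01485)/0.55044 + 325.5 = 302.9190, v = 787.3·(-0.13147)/0.55044 + 227.6 = 39.5641
M3: Pc = R·M3+t = (-0.10065, -0.13096, +0.58363); u = 837.1·(-0.10065)/0.58363 + 325.5 = 181.1352, v = 787.3·(-0.13096)/0.58363 + 227.6 = 50.9398

c0=(139.43, 146.78) c1=(270.22, 140.65) c2=(302.92, 39.56) c3=(181.14, 50.94)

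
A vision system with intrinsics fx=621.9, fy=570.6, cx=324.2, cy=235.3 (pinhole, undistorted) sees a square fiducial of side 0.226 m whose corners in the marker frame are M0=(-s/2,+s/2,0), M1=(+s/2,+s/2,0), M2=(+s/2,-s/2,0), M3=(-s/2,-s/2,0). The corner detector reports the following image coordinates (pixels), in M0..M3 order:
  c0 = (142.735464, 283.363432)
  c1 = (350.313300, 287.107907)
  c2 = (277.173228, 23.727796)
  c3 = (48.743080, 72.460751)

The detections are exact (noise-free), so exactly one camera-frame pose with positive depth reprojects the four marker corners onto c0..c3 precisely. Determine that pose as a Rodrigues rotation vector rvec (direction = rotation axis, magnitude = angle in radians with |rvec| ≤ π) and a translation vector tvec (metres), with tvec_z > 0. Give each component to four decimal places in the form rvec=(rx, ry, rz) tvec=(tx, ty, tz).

rvec=(0.4622, 0.4699, -0.1394) tvec=(-0.1051, -0.0515, 0.5145)

Intrinsics K: fx=621.9, fy=570.6, cx=324.2, cy=235.3
Marker side s = 0.226 m; corners in marker frame (Z=0):
  M0 = (-0.1130, +0.1130, 0)
  M1 = (+0.1130, +0.1130, 0)
  M2 = (+0.1130, -0.1130, 0)
  M3 = (-0.1130, -0.1130, 0)
Detected image corners:
  c0 = (142.735464, 283.363432) px
  c1 = (350.313300, 287.107907) px
  c2 = (277.173228, 23.727796) px
  c3 = (48.743080, 72.460751) px
Planar DLT: solve 8×8 A·h = b for H (H[2,2]=1):
  H  [+775.09146 +532.25001 +197.21911]
  H  [-240.43386 +1165.83569 +178.14080]
  H  [-0.90608 +0.77056 +1.00000]
B = K⁻¹H; ‖b₁‖=1.943471, ‖b₂‖=1.943471; λ = 2/(‖b₁‖+‖b₂‖) = 0.514543, sign → tz>0 ⇒ λ=+0.514543
r₁ = λ·B[:,0] = (+0.88433,-0.02456,-0.46622); r₂ = λ·B[:,1] = (+0.23368,+0.88780,+0.39648)
r₃ = r₁×r₂ = (+0.40417,-0.45957,+0.79085); SVD([r₁ r₂ r₃]) → R = UVᵀ:
  R  [+0.88433 +0.23368 +0.40417]
  R  [-0.02456 +0.88780 -0.45957]
  R  [-0.46622 +0.39648 +0.79085]
t = (-0.10506, -0.05154, +0.51454) m
tr R = 2.562983; θ = arccos((tr R − 1)/2) = 0.673743 rad = 38.603°
axis k = ((R−Rᵀ)₃₂, (R−Rᵀ)₁₃, (R−Rᵀ)₂₁) / (2 sinθ) = (+0.686032, +0.697518, -0.206950)
rvec = θ·k = (+0.462210, +0.469948, -0.139431)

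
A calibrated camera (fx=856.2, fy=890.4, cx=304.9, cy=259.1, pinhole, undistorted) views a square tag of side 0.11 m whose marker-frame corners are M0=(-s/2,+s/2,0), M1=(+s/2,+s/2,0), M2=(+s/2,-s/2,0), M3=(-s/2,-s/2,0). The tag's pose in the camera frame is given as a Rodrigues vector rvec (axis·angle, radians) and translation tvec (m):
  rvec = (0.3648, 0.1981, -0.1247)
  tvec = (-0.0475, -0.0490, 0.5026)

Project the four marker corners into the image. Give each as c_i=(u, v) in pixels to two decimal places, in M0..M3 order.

Intrinsics K: fx=856.2, fy=890.4, cx=304.9, cy=259.1
Marker side s = 0.11 m; corners in marker frame (Z=0):
  M0 = (-0.0550, +0.0550, 0)
  M1 = (+0.0550, +0.0550, 0)
  M2 = (+0.0550, -0.0550, 0)
  M3 = (-0.0550, -0.0550, 0)
rvec = (0.3648, 0.1981, -0.1247), |rvec| = θ = 0.43344 rad = 24.834°
Rodrigues: sinθ=0.42000, 1−cosθ=0.09247; R = I + sinθ·[k]× + (1−cosθ)·[k]×²:
    [+0.97303 +0.15640 +0.16956]
    [-0.08526 +0.92684 -0.36564]
    [-0.21435 +0.34132 +0.91518]
t = (-0.0475, -0.0490, 0.5026) m
M0: Pc = R·M0+t = (-0.09241, +0.00667, +0.53316); u = 856.2·(-0.09241)/0.53316 + 304.9 = 156.4925, v = 890.4·(+0.00667)/0.53316 + 259.1 = 270.2318
M1: Pc = R·M1+t = (+0.01462, -0.00271, +0.50958); u = 856.2·(+0.01462)/0.50958 + 304.9 = 329.4624, v = 890.4·(-0.00271)/0.50958 + 259.1 = 254.3595
M2: Pc = R·M2+t = (-0.00259, -0.10467, +0.47204); u = 856.2·(-0.00259)/0.47204 + 304.9 = 300.2102, v = 890.4·(-0.10467)/0.47204 + 259.1 = 61.6704
M3: Pc = R·M3+t = (-0.10962, -0.09529, +0.49562); u = 856.2·(-0.10962)/0.49562 + 304.9 = 115.5284, v = 890.4·(-0.09529)/0.49562 + 259.1 = 87.9121

c0=(156.49, 270.23) c1=(329.46, 254.36) c2=(300.21, 61.67) c3=(115.53, 87.91)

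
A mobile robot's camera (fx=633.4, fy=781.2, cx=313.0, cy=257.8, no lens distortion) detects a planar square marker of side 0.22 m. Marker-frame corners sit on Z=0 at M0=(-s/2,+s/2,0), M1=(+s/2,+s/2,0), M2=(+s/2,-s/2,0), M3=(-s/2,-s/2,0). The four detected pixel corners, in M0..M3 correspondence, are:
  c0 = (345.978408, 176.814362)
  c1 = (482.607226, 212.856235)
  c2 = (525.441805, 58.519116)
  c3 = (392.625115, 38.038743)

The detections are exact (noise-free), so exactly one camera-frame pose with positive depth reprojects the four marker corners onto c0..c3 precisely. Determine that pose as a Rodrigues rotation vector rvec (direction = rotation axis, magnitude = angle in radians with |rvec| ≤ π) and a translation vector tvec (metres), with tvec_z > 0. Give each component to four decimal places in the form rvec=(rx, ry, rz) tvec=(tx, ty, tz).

Intrinsics K: fx=633.4, fy=781.2, cx=313.0, cy=257.8
Marker side s = 0.22 m; corners in marker frame (Z=0):
  M0 = (-0.1100, +0.1100, 0)
  M1 = (+0.1100, +0.1100, 0)
  M2 = (+0.1100, -0.1100, 0)
  M3 = (-0.1100, -0.1100, 0)
Detected image corners:
  c0 = (345.978408, 176.814362) px
  c1 = (482.607226, 212.856235) px
  c2 = (525.441805, 58.519116) px
  c3 = (392.625115, 38.038743) px
Planar DLT: solve 8×8 A·h = b for H (H[2,2]=1):
  H  [+424.22836 -322.33650 +434.14297]
  H  [+75.09931 +631.48697 +118.69974]
  H  [-0.43028 -0.27151 +1.00000]
B = K⁻¹H; ‖b₁‖=1.010181, ‖b₂‖=1.010181; λ = 2/(‖b₁‖+‖b₂‖) = 0.989922, sign → tz>0 ⇒ λ=+0.989922
r₁ = λ·B[:,0] = (+0.87350,+0.23573,-0.42595); r₂ = λ·B[:,1] = (-0.37095,+0.88891,-0.26878)
r₃ = r₁×r₂ = (+0.31527,+0.39278,+0.86390); SVD([r₁ r₂ r₃]) → R = UVᵀ:
  R  [+0.87350 -0.37095 +0.31527]
  R  [+0.23573 +0.88891 +0.39278]
  R  [-0.42595 -0.26878 +0.86390]
t = (+0.18933, -0.17627, +0.98992) m
tr R = 2.626308; θ = arccos((tr R − 1)/2) = 0.621246 rad = 35.595°
axis k = ((R−Rᵀ)₃₂, (R−Rᵀ)₁₃, (R−Rᵀ)₂₁) / (2 sinθ) = (-0.568302, +0.636730, +0.521160)
rvec = θ·k = (-0.353055, +0.395566, +0.323768)

rvec=(-0.3531, 0.3956, 0.3238) tvec=(0.1893, -0.1763, 0.9899)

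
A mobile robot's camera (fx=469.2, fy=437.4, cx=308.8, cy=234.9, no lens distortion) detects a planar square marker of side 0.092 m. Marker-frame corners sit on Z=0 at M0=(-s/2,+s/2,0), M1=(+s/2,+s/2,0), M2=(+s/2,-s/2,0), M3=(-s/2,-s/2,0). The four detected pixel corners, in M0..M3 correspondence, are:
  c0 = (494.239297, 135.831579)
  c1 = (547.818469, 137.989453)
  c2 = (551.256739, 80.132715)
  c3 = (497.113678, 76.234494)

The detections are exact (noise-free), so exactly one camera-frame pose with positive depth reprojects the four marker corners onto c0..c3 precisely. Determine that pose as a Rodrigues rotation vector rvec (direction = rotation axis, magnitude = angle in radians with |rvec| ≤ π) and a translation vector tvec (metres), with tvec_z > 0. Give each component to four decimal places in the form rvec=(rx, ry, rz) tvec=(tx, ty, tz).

rvec=(0.0935, -0.2232, -0.0013) tvec=(0.3200, -0.2037, 0.7009)

Intrinsics K: fx=469.2, fy=437.4, cx=308.8, cy=234.9
Marker side s = 0.092 m; corners in marker frame (Z=0):
  M0 = (-0.0460, +0.0460, 0)
  M1 = (+0.0460, +0.0460, 0)
  M2 = (+0.0460, -0.0460, 0)
  M3 = (-0.0460, -0.0460, 0)
Detected image corners:
  c0 = (494.239297, 135.831579) px
  c1 = (547.818469, 137.989453) px
  c2 = (551.256739, 80.132715) px
  c3 = (497.113678, 76.234494) px
Planar DLT: solve 8×8 A·h = b for H (H[2,2]=1):
  H  [+750.20351 +34.77475 +522.98803]
  H  [+66.76503 +652.42445 +107.74768]
  H  [+0.31529 +0.13227 +1.00000]
B = K⁻¹H; ‖b₁‖=1.426765, ‖b₂‖=1.426765; λ = 2/(‖b₁‖+‖b₂‖) = 0.700886, sign → tz>0 ⇒ λ=+0.700886
r₁ = λ·B[:,0] = (+0.97521,-0.01169,+0.22099); r₂ = λ·B[:,1] = (-0.00907,+0.99565,+0.09271)
r₃ = r₁×r₂ = (-0.22111,-0.09241,+0.97086); SVD([r₁ r₂ r₃]) → R = UVᵀ:
  R  [+0.97521 -0.00907 -0.22111]
  R  [-0.01169 +0.99565 -0.09241]
  R  [+0.22099 +0.09271 +0.97086]
t = (+0.31995, -0.20375, +0.70089) m
tr R = 2.941720; θ = arccos((tr R − 1)/2) = 0.242004 rad = 13.866°
axis k = ((R−Rᵀ)₃₂, (R−Rᵀ)₁₃, (R−Rᵀ)₂₁) / (2 sinθ) = (+0.386239, -0.922382, -0.005476)
rvec = θ·k = (+0.093471, -0.223220, -0.001325)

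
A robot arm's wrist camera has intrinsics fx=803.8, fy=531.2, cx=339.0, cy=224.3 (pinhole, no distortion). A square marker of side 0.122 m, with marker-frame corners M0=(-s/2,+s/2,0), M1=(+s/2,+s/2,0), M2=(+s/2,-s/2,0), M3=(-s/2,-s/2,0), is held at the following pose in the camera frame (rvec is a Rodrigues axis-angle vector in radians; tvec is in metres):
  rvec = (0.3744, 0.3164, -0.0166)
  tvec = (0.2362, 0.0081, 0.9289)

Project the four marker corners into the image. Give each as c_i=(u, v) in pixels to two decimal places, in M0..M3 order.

c0=(490.50, 258.46) c1=(596.64, 262.76) c2=(601.10, 196.72) c3=(489.79, 194.88)

Intrinsics K: fx=803.8, fy=531.2, cx=339.0, cy=224.3
Marker side s = 0.122 m; corners in marker frame (Z=0):
  M0 = (-0.0610, +0.0610, 0)
  M1 = (+0.0610, +0.0610, 0)
  M2 = (+0.0610, -0.0610, 0)
  M3 = (-0.0610, -0.0610, 0)
rvec = (0.3744, 0.3164, -0.0166), |rvec| = θ = 0.49047 rad = 28.102°
Rodrigues: sinθ=0.47104, 1−cosθ=0.11789; R = I + sinθ·[k]× + (1−cosθ)·[k]×²:
    [+0.95081 +0.07399 +0.30082]
    [+0.04211 +0.93117 -0.36214]
    [-0.30691 +0.35699 +0.88225]
t = (0.2362, 0.0081, 0.9289) m
M0: Pc = R·M0+t = (+0.18271, +0.06233, +0.96940); u = 803.8·(+0.18271)/0.96940 + 339.0 = 490.5021, v = 531.2·(+0.06233)/0.96940 + 224.3 = 258.4564
M1: Pc = R·M1+t = (+0.29871, +0.06747, +0.93196); u = 803.8·(+0.29871)/0.93196 + 339.0 = 596.6362, v = 531.2·(+0.06747)/0.93196 + 224.3 = 262.7569
M2: Pc = R·M2+t = (+0.28969, -0.04613, +0.88840); u = 803.8·(+0.28969)/0.88840 + 339.0 = 601.0990, v = 531.2·(-0.04613)/0.88840 + 224.3 = 196.7160
M3: Pc = R·M3+t = (+0.17369, -0.05127, +0.92584); u = 803.8·(+0.17369)/0.92584 + 339.0 = 489.7917, v = 531.2·(-0.05127)/0.92584 + 224.3 = 194.8840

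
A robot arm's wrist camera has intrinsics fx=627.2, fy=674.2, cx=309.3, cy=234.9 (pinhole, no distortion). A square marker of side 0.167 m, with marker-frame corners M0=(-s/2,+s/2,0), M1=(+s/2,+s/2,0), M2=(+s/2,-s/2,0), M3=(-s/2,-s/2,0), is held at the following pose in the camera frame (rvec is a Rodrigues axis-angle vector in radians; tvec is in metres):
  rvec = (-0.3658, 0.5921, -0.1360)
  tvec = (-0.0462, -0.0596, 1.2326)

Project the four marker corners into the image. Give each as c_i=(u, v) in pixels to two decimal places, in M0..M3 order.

c0=(252.28, 254.89) c1=(322.45, 234.15) c2=(319.97, 148.67) c3=(253.32, 174.09)

Intrinsics K: fx=627.2, fy=674.2, cx=309.3, cy=234.9
Marker side s = 0.167 m; corners in marker frame (Z=0):
  M0 = (-0.0835, +0.0835, 0)
  M1 = (+0.0835, +0.0835, 0)
  M2 = (+0.0835, -0.0835, 0)
  M3 = (-0.0835, -0.0835, 0)
rvec = (-0.3658, 0.5921, -0.1360), |rvec| = θ = 0.70915 rad = 40.631°
Rodrigues: sinθ=0.65119, 1−cosθ=0.24108; R = I + sinθ·[k]× + (1−cosθ)·[k]×²:
    [+0.82307 +0.02105 +0.56756]
    [-0.22872 +0.92699 +0.29730]
    [-0.51986 -0.37451 +0.76779]
t = (-0.0462, -0.0596, 1.2326) m
M0: Pc = R·M0+t = (-0.11317, +0.03690, +1.24474); u = 627.2·(-0.11317)/1.24474 + 309.3 = 252.2767, v = 674.2·(+0.03690)/1.24474 + 234.9 = 254.8871
M1: Pc = R·M1+t = (+0.02428, -0.00129, +1.15792); u = 627.2·(+0.02428)/1.15792 + 309.3 = 322.4536, v = 674.2·(-0.00129)/1.15792 + 234.9 = 234.1463
M2: Pc = R·M2+t = (+0.02077, -0.15610, +1.22046); u = 627.2·(+0.02077)/1.22046 + 309.3 = 319.9728, v = 674.2·(-0.15610)/1.22046 + 234.9 = 148.6677
M3: Pc = R·M3+t = (-0.11668, -0.11791, +1.30728); u = 627.2·(-0.11668)/1.30728 + 309.3 = 253.3180, v = 674.2·(-0.11791)/1.30728 + 234.9 = 174.0929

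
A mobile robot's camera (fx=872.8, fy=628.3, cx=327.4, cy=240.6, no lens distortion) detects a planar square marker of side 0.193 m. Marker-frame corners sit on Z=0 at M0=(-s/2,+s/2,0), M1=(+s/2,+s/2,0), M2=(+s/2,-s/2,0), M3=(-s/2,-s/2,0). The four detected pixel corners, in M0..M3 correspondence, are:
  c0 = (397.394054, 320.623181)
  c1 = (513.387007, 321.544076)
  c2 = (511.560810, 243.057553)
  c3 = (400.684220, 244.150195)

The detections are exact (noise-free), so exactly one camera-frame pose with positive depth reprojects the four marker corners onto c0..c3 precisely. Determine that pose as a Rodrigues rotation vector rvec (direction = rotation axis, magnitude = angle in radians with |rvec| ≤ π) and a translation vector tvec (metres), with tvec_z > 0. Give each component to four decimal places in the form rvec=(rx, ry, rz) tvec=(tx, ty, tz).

rvec=(-0.3644, 0.2041, 0.0225) tvec=(0.2192, 0.0975, 1.4991)

Intrinsics K: fx=872.8, fy=628.3, cx=327.4, cy=240.6
Marker side s = 0.193 m; corners in marker frame (Z=0):
  M0 = (-0.0965, +0.0965, 0)
  M1 = (+0.0965, +0.0965, 0)
  M2 = (+0.0965, -0.0965, 0)
  M3 = (-0.0965, -0.0965, 0)
Detected image corners:
  c0 = (397.394054, 320.623181) px
  c1 = (513.387007, 321.544076) px
  c2 = (511.560810, 243.057553) px
  c3 = (400.684220, 244.150195) px
Planar DLT: solve 8×8 A·h = b for H (H[2,2]=1):
  H  [+525.95770 -110.87209 +455.02640]
  H  [-38.65468 +335.15219 +281.46739]
  H  [-0.13491 -0.23457 +1.00000]
B = K⁻¹H; ‖b₁‖=0.667077, ‖b₂‖=0.667077; λ = 2/(‖b₁‖+‖b₂‖) = 1.499078, sign → tz>0 ⇒ λ=+1.499078
r₁ = λ·B[:,0] = (+0.97922,-0.01478,-0.20224); r₂ = λ·B[:,1] = (-0.05852,+0.93430,-0.35164)
r₃ = r₁×r₂ = (+0.19415,+0.35617,+0.91403); SVD([r₁ r₂ r₃]) → R = UVᵀ:
  R  [+0.97922 -0.05852 +0.19415]
  R  [-0.01478 +0.93430 +0.35617]
  R  [-0.20224 -0.35164 +0.91403]
t = (+0.21920, +0.09751, +1.49908) m
tr R = 2.827556; θ = arccos((tr R − 1)/2) = 0.418307 rad = 23.967°
axis k = ((R−Rᵀ)₃₂, (R−Rᵀ)₁₃, (R−Rᵀ)₂₁) / (2 sinθ) = (-0.871226, +0.487920, +0.053843)
rvec = θ·k = (-0.364440, +0.204100, +0.022523)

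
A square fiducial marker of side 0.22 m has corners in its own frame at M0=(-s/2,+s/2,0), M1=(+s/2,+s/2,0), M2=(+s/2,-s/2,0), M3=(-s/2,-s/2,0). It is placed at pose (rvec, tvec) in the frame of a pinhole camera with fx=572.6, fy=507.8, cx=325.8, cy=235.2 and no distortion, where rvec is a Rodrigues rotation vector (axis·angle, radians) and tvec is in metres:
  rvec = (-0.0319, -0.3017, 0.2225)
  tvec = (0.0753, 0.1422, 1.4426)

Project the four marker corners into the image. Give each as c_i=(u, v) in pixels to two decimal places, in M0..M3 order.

Intrinsics K: fx=572.6, fy=507.8, cx=325.8, cy=235.2
Marker side s = 0.22 m; corners in marker frame (Z=0):
  M0 = (-0.1100, +0.1100, 0)
  M1 = (+0.1100, +0.1100, 0)
  M2 = (+0.1100, -0.1100, 0)
  M3 = (-0.1100, -0.1100, 0)
rvec = (-0.0319, -0.3017, 0.2225), |rvec| = θ = 0.37623 rad = 21.556°
Rodrigues: sinθ=0.36741, 1−cosθ=0.06994; R = I + sinθ·[k]× + (1−cosθ)·[k]×²:
    [+0.93056 -0.21253 -0.29814]
    [+0.22204 +0.97503 -0.00202]
    [+0.29113 -0.06432 +0.95452]
t = (0.0753, 0.1422, 1.4426) m
M0: Pc = R·M0+t = (-0.05044, +0.22503, +1.40350); u = 572.6·(-0.05044)/1.40350 + 325.8 = 305.2214, v = 507.8·(+0.22503)/1.40350 + 235.2 = 316.6177
M1: Pc = R·M1+t = (+0.15428, +0.27388, +1.46755); u = 572.6·(+0.15428)/1.46755 + 325.8 = 385.9973, v = 507.8·(+0.27388)/1.46755 + 235.2 = 329.9673
M2: Pc = R·M2+t = (+0.20104, +0.05937, +1.48170); u = 572.6·(+0.20104)/1.48170 + 325.8 = 403.4916, v = 507.8·(+0.05937)/1.48170 + 235.2 = 255.5473
M3: Pc = R·M3+t = (-0.00368, +0.01052, +1.41765); u = 572.6·(-0.00368)/1.41765 + 325.8 = 324.3124, v = 507.8·(+0.01052)/1.41765 + 235.2 = 238.9687

c0=(305.22, 316.62) c1=(386.00, 329.97) c2=(403.49, 255.55) c3=(324.31, 238.97)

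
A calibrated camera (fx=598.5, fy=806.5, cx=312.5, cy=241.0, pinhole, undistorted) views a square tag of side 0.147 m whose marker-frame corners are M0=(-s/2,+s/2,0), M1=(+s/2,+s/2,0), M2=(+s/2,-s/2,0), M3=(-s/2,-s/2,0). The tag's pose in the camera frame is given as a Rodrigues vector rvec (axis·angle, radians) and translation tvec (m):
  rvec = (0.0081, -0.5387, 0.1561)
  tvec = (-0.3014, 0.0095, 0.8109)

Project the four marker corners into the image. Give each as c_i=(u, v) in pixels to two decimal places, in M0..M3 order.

Intrinsics K: fx=598.5, fy=806.5, cx=312.5, cy=241.0
Marker side s = 0.147 m; corners in marker frame (Z=0):
  M0 = (-0.0735, +0.0735, 0)
  M1 = (+0.0735, +0.0735, 0)
  M2 = (+0.0735, -0.0735, 0)
  M3 = (-0.0735, -0.0735, 0)
rvec = (0.0081, -0.5387, 0.1561), |rvec| = θ = 0.56092 rad = 32.138°
Rodrigues: sinθ=0.53196, 1−cosθ=0.15323; R = I + sinθ·[k]× + (1−cosθ)·[k]×²:
    [+0.84680 -0.15017 -0.51028]
    [+0.14592 +0.98810 -0.04864]
    [+0.51151 -0.03327 +0.85863]
t = (-0.3014, 0.0095, 0.8109) m
M0: Pc = R·M0+t = (-0.37468, +0.07140, +0.77086); u = 598.5·(-0.37468)/0.77086 + 312.5 = 21.5982, v = 806.5·(+0.07140)/0.77086 + 241.0 = 315.7018
M1: Pc = R·M1+t = (-0.25020, +0.09285, +0.84605); u = 598.5·(-0.25020)/0.84605 + 312.5 = 135.5090, v = 806.5·(+0.09285)/0.84605 + 241.0 = 329.5098
M2: Pc = R·M2+t = (-0.22812, -0.05240, +0.85094); u = 598.5·(-0.22812)/0.85094 + 312.5 = 152.0523, v = 806.5·(-0.05240)/0.85094 + 241.0 = 191.3362
M3: Pc = R·M3+t = (-0.35260, -0.07385, +0.77575); u = 598.5·(-0.35260)/0.77575 + 312.5 = 40.4631, v = 806.5·(-0.07385)/0.77575 + 241.0 = 164.2223

c0=(21.60, 315.70) c1=(135.51, 329.51) c2=(152.05, 191.34) c3=(40.46, 164.22)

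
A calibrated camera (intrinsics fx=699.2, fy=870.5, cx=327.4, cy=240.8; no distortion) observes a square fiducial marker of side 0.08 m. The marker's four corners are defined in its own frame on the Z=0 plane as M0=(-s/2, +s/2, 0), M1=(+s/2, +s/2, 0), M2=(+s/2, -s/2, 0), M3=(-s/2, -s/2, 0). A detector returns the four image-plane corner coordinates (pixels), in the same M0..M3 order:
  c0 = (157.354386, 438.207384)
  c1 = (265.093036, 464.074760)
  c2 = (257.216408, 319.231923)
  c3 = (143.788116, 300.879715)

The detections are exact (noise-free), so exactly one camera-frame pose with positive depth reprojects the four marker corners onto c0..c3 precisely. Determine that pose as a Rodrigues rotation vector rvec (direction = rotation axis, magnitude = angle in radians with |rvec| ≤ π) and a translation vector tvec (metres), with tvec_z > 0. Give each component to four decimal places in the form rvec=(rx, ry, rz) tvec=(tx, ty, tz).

rvec=(0.3259, 0.3637, 0.0290) tvec=(-0.0780, 0.0720, 0.4428)

Intrinsics K: fx=699.2, fy=870.5, cx=327.4, cy=240.8
Marker side s = 0.08 m; corners in marker frame (Z=0):
  M0 = (-0.0400, +0.0400, 0)
  M1 = (+0.0400, +0.0400, 0)
  M2 = (+0.0400, -0.0400, 0)
  M3 = (-0.0400, -0.0400, 0)
Detected image corners:
  c0 = (157.354386, 438.207384) px
  c1 = (265.093036, 464.074760) px
  c2 = (257.216408, 319.231923) px
  c3 = (143.788116, 300.879715) px
Planar DLT: solve 8×8 A·h = b for H (H[2,2]=1):
  H  [+1221.01696 +283.06108 +204.29540]
  H  [-18.55475 +2035.60586 +382.28193]
  H  [-0.77845 +0.71861 +1.00000]
B = K⁻¹H; ‖b₁‖=2.258134, ‖b₂‖=2.258134; λ = 2/(‖b₁‖+‖b₂‖) = 0.442843, sign → tz>0 ⇒ λ=+0.442843
r₁ = λ·B[:,0] = (+0.93476,+0.08592,-0.34473); r₂ = λ·B[:,1] = (+0.03027,+0.94753,+0.31823)
r₃ = r₁×r₂ = (+0.35399,-0.30791,+0.88311); SVD([r₁ r₂ r₃]) → R = UVᵀ:
  R  [+0.93476 +0.03027 +0.35399]
  R  [+0.08592 +0.94753 -0.30791]
  R  [-0.34473 +0.31823 +0.88311]
t = (-0.07797, +0.07198, +0.44284) m
tr R = 2.765402; θ = arccos((tr R − 1)/2) = 0.489217 rad = 28.030°
axis k = ((R−Rᵀ)₃₂, (R−Rᵀ)₁₃, (R−Rᵀ)₂₁) / (2 sinθ) = (+0.666197, +0.743421, +0.059216)
rvec = θ·k = (+0.325915, +0.363694, +0.028969)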